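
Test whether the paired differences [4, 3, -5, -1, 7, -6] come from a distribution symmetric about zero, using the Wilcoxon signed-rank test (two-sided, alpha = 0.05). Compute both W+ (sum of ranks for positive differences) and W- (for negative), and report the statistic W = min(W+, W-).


Step 1: Drop any zero differences (none here) and take |d_i|.
|d| = [4, 3, 5, 1, 7, 6]
Step 2: Midrank |d_i| (ties get averaged ranks).
ranks: |4|->3, |3|->2, |5|->4, |1|->1, |7|->6, |6|->5
Step 3: Attach original signs; sum ranks with positive sign and with negative sign.
W+ = 3 + 2 + 6 = 11
W- = 4 + 1 + 5 = 10
(Check: W+ + W- = 21 should equal n(n+1)/2 = 21.)
Step 4: Test statistic W = min(W+, W-) = 10.
Step 5: No ties, so the exact null distribution over the 2^6 = 64 sign assignments gives the two-sided p-value = 1.000000.
Step 6: alpha = 0.05. fail to reject H0.

W+ = 11, W- = 10, W = min = 10, p = 1.000000, fail to reject H0.


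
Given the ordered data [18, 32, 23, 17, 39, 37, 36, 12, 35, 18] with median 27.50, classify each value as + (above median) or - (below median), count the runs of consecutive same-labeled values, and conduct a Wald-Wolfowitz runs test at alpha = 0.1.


Step 1: Compute median = 27.50; label A = above, B = below.
Labels in order: BABBAAABAB  (n_A = 5, n_B = 5)
Step 2: Count runs R = 7.
Step 3: Under H0 (random ordering), E[R] = 2*n_A*n_B/(n_A+n_B) + 1 = 2*5*5/10 + 1 = 6.0000.
        Var[R] = 2*n_A*n_B*(2*n_A*n_B - n_A - n_B) / ((n_A+n_B)^2 * (n_A+n_B-1)) = 2000/900 = 2.2222.
        SD[R] = 1.4907.
Step 4: Continuity-corrected z = (R - 0.5 - E[R]) / SD[R] = (7 - 0.5 - 6.0000) / 1.4907 = 0.3354.
Step 5: Two-sided p-value via normal approximation = 2*(1 - Phi(|z|)) = 0.737316.
Step 6: alpha = 0.1. fail to reject H0.

R = 7, z = 0.3354, p = 0.737316, fail to reject H0.


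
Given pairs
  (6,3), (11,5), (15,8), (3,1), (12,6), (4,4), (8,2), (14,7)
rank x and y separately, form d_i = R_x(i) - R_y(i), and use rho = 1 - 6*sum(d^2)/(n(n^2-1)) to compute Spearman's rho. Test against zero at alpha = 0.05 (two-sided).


Step 1: Rank x and y separately (midranks; no ties here).
rank(x): 6->3, 11->5, 15->8, 3->1, 12->6, 4->2, 8->4, 14->7
rank(y): 3->3, 5->5, 8->8, 1->1, 6->6, 4->4, 2->2, 7->7
Step 2: d_i = R_x(i) - R_y(i); compute d_i^2.
  (3-3)^2=0, (5-5)^2=0, (8-8)^2=0, (1-1)^2=0, (6-6)^2=0, (2-4)^2=4, (4-2)^2=4, (7-7)^2=0
sum(d^2) = 8.
Step 3: rho = 1 - 6*8 / (8*(8^2 - 1)) = 1 - 48/504 = 0.904762.
Step 4: Under H0, t = rho * sqrt((n-2)/(1-rho^2)) = 5.2034 ~ t(6).
Step 5: Two-sided p-value from the t-distribution with 6 df = 0.002008.
Step 6: alpha = 0.05. reject H0.

rho = 0.9048, p = 0.002008, reject H0 at alpha = 0.05.


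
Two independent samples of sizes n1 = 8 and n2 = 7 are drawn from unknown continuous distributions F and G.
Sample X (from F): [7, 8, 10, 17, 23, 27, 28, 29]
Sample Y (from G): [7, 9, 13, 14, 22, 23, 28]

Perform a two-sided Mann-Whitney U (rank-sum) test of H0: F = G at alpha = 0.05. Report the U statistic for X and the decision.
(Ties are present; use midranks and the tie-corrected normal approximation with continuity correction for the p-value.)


Step 1: Combine and sort all 15 observations; assign midranks.
sorted (value, group): (7,X), (7,Y), (8,X), (9,Y), (10,X), (13,Y), (14,Y), (17,X), (22,Y), (23,X), (23,Y), (27,X), (28,X), (28,Y), (29,X)
ranks: 7->1.5, 7->1.5, 8->3, 9->4, 10->5, 13->6, 14->7, 17->8, 22->9, 23->10.5, 23->10.5, 27->12, 28->13.5, 28->13.5, 29->15
Step 2: Rank sum for X: R1 = 1.5 + 3 + 5 + 8 + 10.5 + 12 + 13.5 + 15 = 68.5.
Step 3: U_X = R1 - n1(n1+1)/2 = 68.5 - 8*9/2 = 68.5 - 36 = 32.5.
       U_Y = n1*n2 - U_X = 56 - 32.5 = 23.5.
Step 4: Ties are present, so use the tie-corrected normal approximation (with continuity correction) for the p-value.
Step 5: p-value = 0.642537; compare to alpha = 0.05. fail to reject H0.

U_X = 32.5, p = 0.642537, fail to reject H0 at alpha = 0.05.


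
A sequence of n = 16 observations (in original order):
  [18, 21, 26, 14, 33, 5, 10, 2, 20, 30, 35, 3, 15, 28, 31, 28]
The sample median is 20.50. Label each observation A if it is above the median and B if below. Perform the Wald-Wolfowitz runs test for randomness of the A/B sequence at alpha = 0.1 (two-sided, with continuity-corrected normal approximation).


Step 1: Compute median = 20.50; label A = above, B = below.
Labels in order: BAABABBBBAABBAAA  (n_A = 8, n_B = 8)
Step 2: Count runs R = 8.
Step 3: Under H0 (random ordering), E[R] = 2*n_A*n_B/(n_A+n_B) + 1 = 2*8*8/16 + 1 = 9.0000.
        Var[R] = 2*n_A*n_B*(2*n_A*n_B - n_A - n_B) / ((n_A+n_B)^2 * (n_A+n_B-1)) = 14336/3840 = 3.7333.
        SD[R] = 1.9322.
Step 4: Continuity-corrected z = (R + 0.5 - E[R]) / SD[R] = (8 + 0.5 - 9.0000) / 1.9322 = -0.2588.
Step 5: Two-sided p-value via normal approximation = 2*(1 - Phi(|z|)) = 0.795809.
Step 6: alpha = 0.1. fail to reject H0.

R = 8, z = -0.2588, p = 0.795809, fail to reject H0.


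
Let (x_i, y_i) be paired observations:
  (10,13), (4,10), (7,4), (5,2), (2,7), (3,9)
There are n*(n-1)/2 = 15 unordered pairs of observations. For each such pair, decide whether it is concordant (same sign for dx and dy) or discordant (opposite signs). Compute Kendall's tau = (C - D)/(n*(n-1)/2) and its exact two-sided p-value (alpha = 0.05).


Step 1: Enumerate the 15 unordered pairs (i,j) with i<j and classify each by sign(x_j-x_i) * sign(y_j-y_i).
  (1,2):dx=-6,dy=-3->C; (1,3):dx=-3,dy=-9->C; (1,4):dx=-5,dy=-11->C; (1,5):dx=-8,dy=-6->C
  (1,6):dx=-7,dy=-4->C; (2,3):dx=+3,dy=-6->D; (2,4):dx=+1,dy=-8->D; (2,5):dx=-2,dy=-3->C
  (2,6):dx=-1,dy=-1->C; (3,4):dx=-2,dy=-2->C; (3,5):dx=-5,dy=+3->D; (3,6):dx=-4,dy=+5->D
  (4,5):dx=-3,dy=+5->D; (4,6):dx=-2,dy=+7->D; (5,6):dx=+1,dy=+2->C
Step 2: C = 9, D = 6, total pairs = 15.
Step 3: tau = (C - D)/(n(n-1)/2) = (9 - 6)/15 = 0.200000.
Step 4: Exact two-sided p-value (enumerate n! = 720 permutations of y under H0): p = 0.719444.
Step 5: alpha = 0.05. fail to reject H0.

tau_b = 0.2000 (C=9, D=6), p = 0.719444, fail to reject H0.


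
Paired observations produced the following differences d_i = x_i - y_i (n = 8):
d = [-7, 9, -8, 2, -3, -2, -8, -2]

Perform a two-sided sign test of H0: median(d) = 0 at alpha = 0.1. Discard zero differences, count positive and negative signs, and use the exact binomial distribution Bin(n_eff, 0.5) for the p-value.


Step 1: Discard zero differences. Original n = 8; n_eff = number of nonzero differences = 8.
Nonzero differences (with sign): -7, +9, -8, +2, -3, -2, -8, -2
Step 2: Count signs: positive = 2, negative = 6.
Step 3: Under H0: P(positive) = 0.5, so the number of positives S ~ Bin(8, 0.5).
Step 4: Two-sided exact p-value = sum of Bin(8,0.5) probabilities at or below the observed probability = 0.289062.
Step 5: alpha = 0.1. fail to reject H0.

n_eff = 8, pos = 2, neg = 6, p = 0.289062, fail to reject H0.


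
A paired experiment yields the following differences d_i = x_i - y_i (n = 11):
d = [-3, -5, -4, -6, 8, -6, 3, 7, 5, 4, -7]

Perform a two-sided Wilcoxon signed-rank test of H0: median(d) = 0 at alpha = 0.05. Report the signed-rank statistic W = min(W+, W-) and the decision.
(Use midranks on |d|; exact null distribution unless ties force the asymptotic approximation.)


Step 1: Drop any zero differences (none here) and take |d_i|.
|d| = [3, 5, 4, 6, 8, 6, 3, 7, 5, 4, 7]
Step 2: Midrank |d_i| (ties get averaged ranks).
ranks: |3|->1.5, |5|->5.5, |4|->3.5, |6|->7.5, |8|->11, |6|->7.5, |3|->1.5, |7|->9.5, |5|->5.5, |4|->3.5, |7|->9.5
Step 3: Attach original signs; sum ranks with positive sign and with negative sign.
W+ = 11 + 1.5 + 9.5 + 5.5 + 3.5 = 31
W- = 1.5 + 5.5 + 3.5 + 7.5 + 7.5 + 9.5 = 35
(Check: W+ + W- = 66 should equal n(n+1)/2 = 66.)
Step 4: Test statistic W = min(W+, W-) = 31.
Step 5: Ties in |d|, so use the tie-corrected normal approximation.
        E[W] = n(n+1)/4 = 11*12/4 = 33.
        Tie groups: |d|=3 (t=2), |d|=4 (t=2), |d|=5 (t=2), |d|=6 (t=2), |d|=7 (t=2); sum(t^3 - t) = 30.
        Var[W] = n(n+1)(2n+1)/24 - sum(t^3-t)/48 = 3036/24 - 30/48 = 125.875.
        z = (W - E[W]) / sqrt(Var[W]) = (31 - 33) / 11.2194 = -0.1783.
        Two-sided p = 2*Phi(z) = 0.858517.
Step 6: alpha = 0.05. fail to reject H0.

W+ = 31, W- = 35, W = min = 31, p = 0.858517, fail to reject H0.


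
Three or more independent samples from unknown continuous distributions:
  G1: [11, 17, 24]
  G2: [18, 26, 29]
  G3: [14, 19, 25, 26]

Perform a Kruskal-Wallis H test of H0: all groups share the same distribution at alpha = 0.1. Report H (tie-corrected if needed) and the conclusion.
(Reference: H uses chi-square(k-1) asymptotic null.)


Step 1: Combine all N = 10 observations and assign midranks.
sorted (value, group, rank): (11,G1,1), (14,G3,2), (17,G1,3), (18,G2,4), (19,G3,5), (24,G1,6), (25,G3,7), (26,G2,8.5), (26,G3,8.5), (29,G2,10)
Step 2: Sum ranks within each group.
R_1 = 10 (n_1 = 3)
R_2 = 22.5 (n_2 = 3)
R_3 = 22.5 (n_3 = 4)
Step 3: H = 12/(N(N+1)) * sum(R_i^2/n_i) - 3(N+1)
     = 12/(10*11) * (10^2/3 + 22.5^2/3 + 22.5^2/4) - 3*11
     = 0.109091 * 328.646 - 33
     = 2.852273.
Step 4: Ties present; correction factor C = 1 - 6/(10^3 - 10) = 0.993939. Corrected H = 2.852273 / 0.993939 = 2.869665.
Step 5: Under H0, H ~ chi^2(2); p-value = 0.238155.
Step 6: alpha = 0.1. fail to reject H0.

H = 2.8697, df = 2, p = 0.238155, fail to reject H0.


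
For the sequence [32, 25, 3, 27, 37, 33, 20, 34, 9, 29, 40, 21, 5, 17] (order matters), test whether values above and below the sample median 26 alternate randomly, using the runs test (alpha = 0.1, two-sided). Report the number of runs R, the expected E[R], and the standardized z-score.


Step 1: Compute median = 26; label A = above, B = below.
Labels in order: ABBAAABABAABBB  (n_A = 7, n_B = 7)
Step 2: Count runs R = 8.
Step 3: Under H0 (random ordering), E[R] = 2*n_A*n_B/(n_A+n_B) + 1 = 2*7*7/14 + 1 = 8.0000.
        Var[R] = 2*n_A*n_B*(2*n_A*n_B - n_A - n_B) / ((n_A+n_B)^2 * (n_A+n_B-1)) = 8232/2548 = 3.2308.
        SD[R] = 1.7974.
Step 4: R = E[R], so z = 0 with no continuity correction.
Step 5: Two-sided p-value via normal approximation = 2*(1 - Phi(|z|)) = 1.000000.
Step 6: alpha = 0.1. fail to reject H0.

R = 8, z = 0.0000, p = 1.000000, fail to reject H0.


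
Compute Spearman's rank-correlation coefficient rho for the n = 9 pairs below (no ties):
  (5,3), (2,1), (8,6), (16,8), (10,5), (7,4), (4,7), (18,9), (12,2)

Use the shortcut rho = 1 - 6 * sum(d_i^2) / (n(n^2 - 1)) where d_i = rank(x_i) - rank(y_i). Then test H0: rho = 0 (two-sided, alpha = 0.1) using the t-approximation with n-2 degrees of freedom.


Step 1: Rank x and y separately (midranks; no ties here).
rank(x): 5->3, 2->1, 8->5, 16->8, 10->6, 7->4, 4->2, 18->9, 12->7
rank(y): 3->3, 1->1, 6->6, 8->8, 5->5, 4->4, 7->7, 9->9, 2->2
Step 2: d_i = R_x(i) - R_y(i); compute d_i^2.
  (3-3)^2=0, (1-1)^2=0, (5-6)^2=1, (8-8)^2=0, (6-5)^2=1, (4-4)^2=0, (2-7)^2=25, (9-9)^2=0, (7-2)^2=25
sum(d^2) = 52.
Step 3: rho = 1 - 6*52 / (9*(9^2 - 1)) = 1 - 312/720 = 0.566667.
Step 4: Under H0, t = rho * sqrt((n-2)/(1-rho^2)) = 1.8196 ~ t(7).
Step 5: Two-sided p-value from the t-distribution with 7 df = 0.111633.
Step 6: alpha = 0.1. fail to reject H0.

rho = 0.5667, p = 0.111633, fail to reject H0 at alpha = 0.1.


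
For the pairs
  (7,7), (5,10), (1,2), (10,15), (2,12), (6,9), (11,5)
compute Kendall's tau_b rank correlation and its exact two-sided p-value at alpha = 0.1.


Step 1: Enumerate the 21 unordered pairs (i,j) with i<j and classify each by sign(x_j-x_i) * sign(y_j-y_i).
  (1,2):dx=-2,dy=+3->D; (1,3):dx=-6,dy=-5->C; (1,4):dx=+3,dy=+8->C; (1,5):dx=-5,dy=+5->D
  (1,6):dx=-1,dy=+2->D; (1,7):dx=+4,dy=-2->D; (2,3):dx=-4,dy=-8->C; (2,4):dx=+5,dy=+5->C
  (2,5):dx=-3,dy=+2->D; (2,6):dx=+1,dy=-1->D; (2,7):dx=+6,dy=-5->D; (3,4):dx=+9,dy=+13->C
  (3,5):dx=+1,dy=+10->C; (3,6):dx=+5,dy=+7->C; (3,7):dx=+10,dy=+3->C; (4,5):dx=-8,dy=-3->C
  (4,6):dx=-4,dy=-6->C; (4,7):dx=+1,dy=-10->D; (5,6):dx=+4,dy=-3->D; (5,7):dx=+9,dy=-7->D
  (6,7):dx=+5,dy=-4->D
Step 2: C = 10, D = 11, total pairs = 21.
Step 3: tau = (C - D)/(n(n-1)/2) = (10 - 11)/21 = -0.047619.
Step 4: Exact two-sided p-value (enumerate n! = 5040 permutations of y under H0): p = 1.000000.
Step 5: alpha = 0.1. fail to reject H0.

tau_b = -0.0476 (C=10, D=11), p = 1.000000, fail to reject H0.


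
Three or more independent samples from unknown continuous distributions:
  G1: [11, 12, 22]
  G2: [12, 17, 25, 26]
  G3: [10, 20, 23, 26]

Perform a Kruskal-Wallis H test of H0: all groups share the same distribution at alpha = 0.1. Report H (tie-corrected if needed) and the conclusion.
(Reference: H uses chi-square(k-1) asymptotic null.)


Step 1: Combine all N = 11 observations and assign midranks.
sorted (value, group, rank): (10,G3,1), (11,G1,2), (12,G1,3.5), (12,G2,3.5), (17,G2,5), (20,G3,6), (22,G1,7), (23,G3,8), (25,G2,9), (26,G2,10.5), (26,G3,10.5)
Step 2: Sum ranks within each group.
R_1 = 12.5 (n_1 = 3)
R_2 = 28 (n_2 = 4)
R_3 = 25.5 (n_3 = 4)
Step 3: H = 12/(N(N+1)) * sum(R_i^2/n_i) - 3(N+1)
     = 12/(11*12) * (12.5^2/3 + 28^2/4 + 25.5^2/4) - 3*12
     = 0.090909 * 410.646 - 36
     = 1.331439.
Step 4: Ties present; correction factor C = 1 - 12/(11^3 - 11) = 0.990909. Corrected H = 1.331439 / 0.990909 = 1.343654.
Step 5: Under H0, H ~ chi^2(2); p-value = 0.510774.
Step 6: alpha = 0.1. fail to reject H0.

H = 1.3437, df = 2, p = 0.510774, fail to reject H0.


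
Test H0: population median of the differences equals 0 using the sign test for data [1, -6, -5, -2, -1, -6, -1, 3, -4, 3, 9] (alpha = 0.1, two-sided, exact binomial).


Step 1: Discard zero differences. Original n = 11; n_eff = number of nonzero differences = 11.
Nonzero differences (with sign): +1, -6, -5, -2, -1, -6, -1, +3, -4, +3, +9
Step 2: Count signs: positive = 4, negative = 7.
Step 3: Under H0: P(positive) = 0.5, so the number of positives S ~ Bin(11, 0.5).
Step 4: Two-sided exact p-value = sum of Bin(11,0.5) probabilities at or below the observed probability = 0.548828.
Step 5: alpha = 0.1. fail to reject H0.

n_eff = 11, pos = 4, neg = 7, p = 0.548828, fail to reject H0.


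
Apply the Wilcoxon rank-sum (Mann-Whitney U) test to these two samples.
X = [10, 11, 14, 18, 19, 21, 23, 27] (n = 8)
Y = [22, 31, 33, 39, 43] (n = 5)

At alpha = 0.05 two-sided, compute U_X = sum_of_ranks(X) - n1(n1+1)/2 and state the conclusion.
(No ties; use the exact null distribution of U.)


Step 1: Combine and sort all 13 observations; assign midranks.
sorted (value, group): (10,X), (11,X), (14,X), (18,X), (19,X), (21,X), (22,Y), (23,X), (27,X), (31,Y), (33,Y), (39,Y), (43,Y)
ranks: 10->1, 11->2, 14->3, 18->4, 19->5, 21->6, 22->7, 23->8, 27->9, 31->10, 33->11, 39->12, 43->13
Step 2: Rank sum for X: R1 = 1 + 2 + 3 + 4 + 5 + 6 + 8 + 9 = 38.
Step 3: U_X = R1 - n1(n1+1)/2 = 38 - 8*9/2 = 38 - 36 = 2.
       U_Y = n1*n2 - U_X = 40 - 2 = 38.
Step 4: No ties, so the exact null distribution of U (based on enumerating the C(13,8) = 1287 equally likely rank assignments) gives the two-sided p-value.
Step 5: p-value = 0.006216; compare to alpha = 0.05. reject H0.

U_X = 2, p = 0.006216, reject H0 at alpha = 0.05.


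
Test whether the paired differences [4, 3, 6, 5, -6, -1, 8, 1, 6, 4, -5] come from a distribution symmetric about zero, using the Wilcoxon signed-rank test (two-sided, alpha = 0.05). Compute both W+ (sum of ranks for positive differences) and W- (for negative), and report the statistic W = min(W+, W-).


Step 1: Drop any zero differences (none here) and take |d_i|.
|d| = [4, 3, 6, 5, 6, 1, 8, 1, 6, 4, 5]
Step 2: Midrank |d_i| (ties get averaged ranks).
ranks: |4|->4.5, |3|->3, |6|->9, |5|->6.5, |6|->9, |1|->1.5, |8|->11, |1|->1.5, |6|->9, |4|->4.5, |5|->6.5
Step 3: Attach original signs; sum ranks with positive sign and with negative sign.
W+ = 4.5 + 3 + 9 + 6.5 + 11 + 1.5 + 9 + 4.5 = 49
W- = 9 + 1.5 + 6.5 = 17
(Check: W+ + W- = 66 should equal n(n+1)/2 = 66.)
Step 4: Test statistic W = min(W+, W-) = 17.
Step 5: Ties in |d|, so use the tie-corrected normal approximation.
        E[W] = n(n+1)/4 = 11*12/4 = 33.
        Tie groups: |d|=1 (t=2), |d|=4 (t=2), |d|=5 (t=2), |d|=6 (t=3); sum(t^3 - t) = 42.
        Var[W] = n(n+1)(2n+1)/24 - sum(t^3-t)/48 = 3036/24 - 42/48 = 125.625.
        z = (W - E[W]) / sqrt(Var[W]) = (17 - 33) / 11.2083 = -1.4275.
        Two-sided p = 2*Phi(z) = 0.153430.
Step 6: alpha = 0.05. fail to reject H0.

W+ = 49, W- = 17, W = min = 17, p = 0.153430, fail to reject H0.


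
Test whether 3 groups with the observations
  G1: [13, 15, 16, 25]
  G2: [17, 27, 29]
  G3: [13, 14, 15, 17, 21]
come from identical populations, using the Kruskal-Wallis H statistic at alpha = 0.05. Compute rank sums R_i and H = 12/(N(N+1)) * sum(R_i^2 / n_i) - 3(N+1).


Step 1: Combine all N = 12 observations and assign midranks.
sorted (value, group, rank): (13,G1,1.5), (13,G3,1.5), (14,G3,3), (15,G1,4.5), (15,G3,4.5), (16,G1,6), (17,G2,7.5), (17,G3,7.5), (21,G3,9), (25,G1,10), (27,G2,11), (29,G2,12)
Step 2: Sum ranks within each group.
R_1 = 22 (n_1 = 4)
R_2 = 30.5 (n_2 = 3)
R_3 = 25.5 (n_3 = 5)
Step 3: H = 12/(N(N+1)) * sum(R_i^2/n_i) - 3(N+1)
     = 12/(12*13) * (22^2/4 + 30.5^2/3 + 25.5^2/5) - 3*13
     = 0.076923 * 561.133 - 39
     = 4.164103.
Step 4: Ties present; correction factor C = 1 - 18/(12^3 - 12) = 0.989510. Corrected H = 4.164103 / 0.989510 = 4.208245.
Step 5: Under H0, H ~ chi^2(2); p-value = 0.121953.
Step 6: alpha = 0.05. fail to reject H0.

H = 4.2082, df = 2, p = 0.121953, fail to reject H0.


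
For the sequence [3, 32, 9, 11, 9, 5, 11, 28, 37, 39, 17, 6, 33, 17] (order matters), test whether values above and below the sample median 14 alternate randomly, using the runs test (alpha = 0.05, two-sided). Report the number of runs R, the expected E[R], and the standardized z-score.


Step 1: Compute median = 14; label A = above, B = below.
Labels in order: BABBBBBAAAABAA  (n_A = 7, n_B = 7)
Step 2: Count runs R = 6.
Step 3: Under H0 (random ordering), E[R] = 2*n_A*n_B/(n_A+n_B) + 1 = 2*7*7/14 + 1 = 8.0000.
        Var[R] = 2*n_A*n_B*(2*n_A*n_B - n_A - n_B) / ((n_A+n_B)^2 * (n_A+n_B-1)) = 8232/2548 = 3.2308.
        SD[R] = 1.7974.
Step 4: Continuity-corrected z = (R + 0.5 - E[R]) / SD[R] = (6 + 0.5 - 8.0000) / 1.7974 = -0.8345.
Step 5: Two-sided p-value via normal approximation = 2*(1 - Phi(|z|)) = 0.403986.
Step 6: alpha = 0.05. fail to reject H0.

R = 6, z = -0.8345, p = 0.403986, fail to reject H0.


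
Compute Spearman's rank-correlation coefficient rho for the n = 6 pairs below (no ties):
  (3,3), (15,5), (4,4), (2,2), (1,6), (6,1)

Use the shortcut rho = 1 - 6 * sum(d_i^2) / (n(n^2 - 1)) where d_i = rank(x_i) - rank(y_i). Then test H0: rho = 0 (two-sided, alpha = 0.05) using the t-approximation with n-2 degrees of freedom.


Step 1: Rank x and y separately (midranks; no ties here).
rank(x): 3->3, 15->6, 4->4, 2->2, 1->1, 6->5
rank(y): 3->3, 5->5, 4->4, 2->2, 6->6, 1->1
Step 2: d_i = R_x(i) - R_y(i); compute d_i^2.
  (3-3)^2=0, (6-5)^2=1, (4-4)^2=0, (2-2)^2=0, (1-6)^2=25, (5-1)^2=16
sum(d^2) = 42.
Step 3: rho = 1 - 6*42 / (6*(6^2 - 1)) = 1 - 252/210 = -0.200000.
Step 4: Under H0, t = rho * sqrt((n-2)/(1-rho^2)) = -0.4082 ~ t(4).
Step 5: Two-sided p-value from the t-distribution with 4 df = 0.704000.
Step 6: alpha = 0.05. fail to reject H0.

rho = -0.2000, p = 0.704000, fail to reject H0 at alpha = 0.05.


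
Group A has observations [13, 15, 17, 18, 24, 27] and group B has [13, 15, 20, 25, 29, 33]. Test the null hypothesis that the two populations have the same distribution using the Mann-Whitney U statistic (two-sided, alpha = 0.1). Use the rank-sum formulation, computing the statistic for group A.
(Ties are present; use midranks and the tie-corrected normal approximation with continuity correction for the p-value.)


Step 1: Combine and sort all 12 observations; assign midranks.
sorted (value, group): (13,X), (13,Y), (15,X), (15,Y), (17,X), (18,X), (20,Y), (24,X), (25,Y), (27,X), (29,Y), (33,Y)
ranks: 13->1.5, 13->1.5, 15->3.5, 15->3.5, 17->5, 18->6, 20->7, 24->8, 25->9, 27->10, 29->11, 33->12
Step 2: Rank sum for X: R1 = 1.5 + 3.5 + 5 + 6 + 8 + 10 = 34.
Step 3: U_X = R1 - n1(n1+1)/2 = 34 - 6*7/2 = 34 - 21 = 13.
       U_Y = n1*n2 - U_X = 36 - 13 = 23.
Step 4: Ties are present, so use the tie-corrected normal approximation (with continuity correction) for the p-value.
Step 5: p-value = 0.469613; compare to alpha = 0.1. fail to reject H0.

U_X = 13, p = 0.469613, fail to reject H0 at alpha = 0.1.


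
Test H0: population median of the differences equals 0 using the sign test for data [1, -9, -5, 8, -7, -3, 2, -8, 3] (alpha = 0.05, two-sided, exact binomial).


Step 1: Discard zero differences. Original n = 9; n_eff = number of nonzero differences = 9.
Nonzero differences (with sign): +1, -9, -5, +8, -7, -3, +2, -8, +3
Step 2: Count signs: positive = 4, negative = 5.
Step 3: Under H0: P(positive) = 0.5, so the number of positives S ~ Bin(9, 0.5).
Step 4: Two-sided exact p-value = sum of Bin(9,0.5) probabilities at or below the observed probability = 1.000000.
Step 5: alpha = 0.05. fail to reject H0.

n_eff = 9, pos = 4, neg = 5, p = 1.000000, fail to reject H0.


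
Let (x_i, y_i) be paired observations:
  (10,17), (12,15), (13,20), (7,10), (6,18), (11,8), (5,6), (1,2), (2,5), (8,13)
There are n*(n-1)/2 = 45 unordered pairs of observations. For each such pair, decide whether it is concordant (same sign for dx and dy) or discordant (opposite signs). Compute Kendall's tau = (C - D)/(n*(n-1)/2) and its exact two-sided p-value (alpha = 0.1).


Step 1: Enumerate the 45 unordered pairs (i,j) with i<j and classify each by sign(x_j-x_i) * sign(y_j-y_i).
  (1,2):dx=+2,dy=-2->D; (1,3):dx=+3,dy=+3->C; (1,4):dx=-3,dy=-7->C; (1,5):dx=-4,dy=+1->D
  (1,6):dx=+1,dy=-9->D; (1,7):dx=-5,dy=-11->C; (1,8):dx=-9,dy=-15->C; (1,9):dx=-8,dy=-12->C
  (1,10):dx=-2,dy=-4->C; (2,3):dx=+1,dy=+5->C; (2,4):dx=-5,dy=-5->C; (2,5):dx=-6,dy=+3->D
  (2,6):dx=-1,dy=-7->C; (2,7):dx=-7,dy=-9->C; (2,8):dx=-11,dy=-13->C; (2,9):dx=-10,dy=-10->C
  (2,10):dx=-4,dy=-2->C; (3,4):dx=-6,dy=-10->C; (3,5):dx=-7,dy=-2->C; (3,6):dx=-2,dy=-12->C
  (3,7):dx=-8,dy=-14->C; (3,8):dx=-12,dy=-18->C; (3,9):dx=-11,dy=-15->C; (3,10):dx=-5,dy=-7->C
  (4,5):dx=-1,dy=+8->D; (4,6):dx=+4,dy=-2->D; (4,7):dx=-2,dy=-4->C; (4,8):dx=-6,dy=-8->C
  (4,9):dx=-5,dy=-5->C; (4,10):dx=+1,dy=+3->C; (5,6):dx=+5,dy=-10->D; (5,7):dx=-1,dy=-12->C
  (5,8):dx=-5,dy=-16->C; (5,9):dx=-4,dy=-13->C; (5,10):dx=+2,dy=-5->D; (6,7):dx=-6,dy=-2->C
  (6,8):dx=-10,dy=-6->C; (6,9):dx=-9,dy=-3->C; (6,10):dx=-3,dy=+5->D; (7,8):dx=-4,dy=-4->C
  (7,9):dx=-3,dy=-1->C; (7,10):dx=+3,dy=+7->C; (8,9):dx=+1,dy=+3->C; (8,10):dx=+7,dy=+11->C
  (9,10):dx=+6,dy=+8->C
Step 2: C = 36, D = 9, total pairs = 45.
Step 3: tau = (C - D)/(n(n-1)/2) = (36 - 9)/45 = 0.600000.
Step 4: Exact two-sided p-value (enumerate n! = 3628800 permutations of y under H0): p = 0.016666.
Step 5: alpha = 0.1. reject H0.

tau_b = 0.6000 (C=36, D=9), p = 0.016666, reject H0.


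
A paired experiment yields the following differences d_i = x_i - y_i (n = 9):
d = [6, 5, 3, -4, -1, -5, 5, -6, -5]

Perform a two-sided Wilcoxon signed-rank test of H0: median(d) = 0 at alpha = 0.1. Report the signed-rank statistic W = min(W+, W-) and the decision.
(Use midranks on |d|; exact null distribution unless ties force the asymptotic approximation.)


Step 1: Drop any zero differences (none here) and take |d_i|.
|d| = [6, 5, 3, 4, 1, 5, 5, 6, 5]
Step 2: Midrank |d_i| (ties get averaged ranks).
ranks: |6|->8.5, |5|->5.5, |3|->2, |4|->3, |1|->1, |5|->5.5, |5|->5.5, |6|->8.5, |5|->5.5
Step 3: Attach original signs; sum ranks with positive sign and with negative sign.
W+ = 8.5 + 5.5 + 2 + 5.5 = 21.5
W- = 3 + 1 + 5.5 + 8.5 + 5.5 = 23.5
(Check: W+ + W- = 45 should equal n(n+1)/2 = 45.)
Step 4: Test statistic W = min(W+, W-) = 21.5.
Step 5: Ties in |d|, so use the tie-corrected normal approximation.
        E[W] = n(n+1)/4 = 9*10/4 = 22.5.
        Tie groups: |d|=5 (t=4), |d|=6 (t=2); sum(t^3 - t) = 66.
        Var[W] = n(n+1)(2n+1)/24 - sum(t^3-t)/48 = 1710/24 - 66/48 = 69.875.
        z = (W - E[W]) / sqrt(Var[W]) = (21.5 - 22.5) / 8.3591 = -0.1196.
        Two-sided p = 2*Phi(z) = 0.904776.
Step 6: alpha = 0.1. fail to reject H0.

W+ = 21.5, W- = 23.5, W = min = 21.5, p = 0.904776, fail to reject H0.


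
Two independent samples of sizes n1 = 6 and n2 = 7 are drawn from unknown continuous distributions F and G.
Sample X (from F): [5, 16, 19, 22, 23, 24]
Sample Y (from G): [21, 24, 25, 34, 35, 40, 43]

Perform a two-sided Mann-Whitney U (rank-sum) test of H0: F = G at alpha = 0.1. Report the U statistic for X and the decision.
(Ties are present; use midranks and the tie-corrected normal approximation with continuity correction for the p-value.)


Step 1: Combine and sort all 13 observations; assign midranks.
sorted (value, group): (5,X), (16,X), (19,X), (21,Y), (22,X), (23,X), (24,X), (24,Y), (25,Y), (34,Y), (35,Y), (40,Y), (43,Y)
ranks: 5->1, 16->2, 19->3, 21->4, 22->5, 23->6, 24->7.5, 24->7.5, 25->9, 34->10, 35->11, 40->12, 43->13
Step 2: Rank sum for X: R1 = 1 + 2 + 3 + 5 + 6 + 7.5 = 24.5.
Step 3: U_X = R1 - n1(n1+1)/2 = 24.5 - 6*7/2 = 24.5 - 21 = 3.5.
       U_Y = n1*n2 - U_X = 42 - 3.5 = 38.5.
Step 4: Ties are present, so use the tie-corrected normal approximation (with continuity correction) for the p-value.
Step 5: p-value = 0.015019; compare to alpha = 0.1. reject H0.

U_X = 3.5, p = 0.015019, reject H0 at alpha = 0.1.


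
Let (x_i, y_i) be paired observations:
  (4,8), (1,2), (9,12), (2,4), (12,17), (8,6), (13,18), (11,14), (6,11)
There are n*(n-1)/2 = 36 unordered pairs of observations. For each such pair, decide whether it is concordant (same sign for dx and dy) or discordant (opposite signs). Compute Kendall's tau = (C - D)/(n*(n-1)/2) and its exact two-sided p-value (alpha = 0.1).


Step 1: Enumerate the 36 unordered pairs (i,j) with i<j and classify each by sign(x_j-x_i) * sign(y_j-y_i).
  (1,2):dx=-3,dy=-6->C; (1,3):dx=+5,dy=+4->C; (1,4):dx=-2,dy=-4->C; (1,5):dx=+8,dy=+9->C
  (1,6):dx=+4,dy=-2->D; (1,7):dx=+9,dy=+10->C; (1,8):dx=+7,dy=+6->C; (1,9):dx=+2,dy=+3->C
  (2,3):dx=+8,dy=+10->C; (2,4):dx=+1,dy=+2->C; (2,5):dx=+11,dy=+15->C; (2,6):dx=+7,dy=+4->C
  (2,7):dx=+12,dy=+16->C; (2,8):dx=+10,dy=+12->C; (2,9):dx=+5,dy=+9->C; (3,4):dx=-7,dy=-8->C
  (3,5):dx=+3,dy=+5->C; (3,6):dx=-1,dy=-6->C; (3,7):dx=+4,dy=+6->C; (3,8):dx=+2,dy=+2->C
  (3,9):dx=-3,dy=-1->C; (4,5):dx=+10,dy=+13->C; (4,6):dx=+6,dy=+2->C; (4,7):dx=+11,dy=+14->C
  (4,8):dx=+9,dy=+10->C; (4,9):dx=+4,dy=+7->C; (5,6):dx=-4,dy=-11->C; (5,7):dx=+1,dy=+1->C
  (5,8):dx=-1,dy=-3->C; (5,9):dx=-6,dy=-6->C; (6,7):dx=+5,dy=+12->C; (6,8):dx=+3,dy=+8->C
  (6,9):dx=-2,dy=+5->D; (7,8):dx=-2,dy=-4->C; (7,9):dx=-7,dy=-7->C; (8,9):dx=-5,dy=-3->C
Step 2: C = 34, D = 2, total pairs = 36.
Step 3: tau = (C - D)/(n(n-1)/2) = (34 - 2)/36 = 0.888889.
Step 4: Exact two-sided p-value (enumerate n! = 362880 permutations of y under H0): p = 0.000243.
Step 5: alpha = 0.1. reject H0.

tau_b = 0.8889 (C=34, D=2), p = 0.000243, reject H0.


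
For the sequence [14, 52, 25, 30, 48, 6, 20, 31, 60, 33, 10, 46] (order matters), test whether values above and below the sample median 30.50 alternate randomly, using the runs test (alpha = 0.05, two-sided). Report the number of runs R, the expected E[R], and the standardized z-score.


Step 1: Compute median = 30.50; label A = above, B = below.
Labels in order: BABBABBAAABA  (n_A = 6, n_B = 6)
Step 2: Count runs R = 8.
Step 3: Under H0 (random ordering), E[R] = 2*n_A*n_B/(n_A+n_B) + 1 = 2*6*6/12 + 1 = 7.0000.
        Var[R] = 2*n_A*n_B*(2*n_A*n_B - n_A - n_B) / ((n_A+n_B)^2 * (n_A+n_B-1)) = 4320/1584 = 2.7273.
        SD[R] = 1.6514.
Step 4: Continuity-corrected z = (R - 0.5 - E[R]) / SD[R] = (8 - 0.5 - 7.0000) / 1.6514 = 0.3028.
Step 5: Two-sided p-value via normal approximation = 2*(1 - Phi(|z|)) = 0.762069.
Step 6: alpha = 0.05. fail to reject H0.

R = 8, z = 0.3028, p = 0.762069, fail to reject H0.


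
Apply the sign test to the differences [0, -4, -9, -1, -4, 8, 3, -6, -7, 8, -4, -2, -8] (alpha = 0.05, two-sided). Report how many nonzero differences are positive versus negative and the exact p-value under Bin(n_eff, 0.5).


Step 1: Discard zero differences. Original n = 13; n_eff = number of nonzero differences = 12.
Nonzero differences (with sign): -4, -9, -1, -4, +8, +3, -6, -7, +8, -4, -2, -8
Step 2: Count signs: positive = 3, negative = 9.
Step 3: Under H0: P(positive) = 0.5, so the number of positives S ~ Bin(12, 0.5).
Step 4: Two-sided exact p-value = sum of Bin(12,0.5) probabilities at or below the observed probability = 0.145996.
Step 5: alpha = 0.05. fail to reject H0.

n_eff = 12, pos = 3, neg = 9, p = 0.145996, fail to reject H0.


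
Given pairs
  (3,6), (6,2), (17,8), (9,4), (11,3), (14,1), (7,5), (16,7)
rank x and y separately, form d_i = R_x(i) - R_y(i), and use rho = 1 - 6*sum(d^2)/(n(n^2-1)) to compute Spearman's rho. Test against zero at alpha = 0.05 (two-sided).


Step 1: Rank x and y separately (midranks; no ties here).
rank(x): 3->1, 6->2, 17->8, 9->4, 11->5, 14->6, 7->3, 16->7
rank(y): 6->6, 2->2, 8->8, 4->4, 3->3, 1->1, 5->5, 7->7
Step 2: d_i = R_x(i) - R_y(i); compute d_i^2.
  (1-6)^2=25, (2-2)^2=0, (8-8)^2=0, (4-4)^2=0, (5-3)^2=4, (6-1)^2=25, (3-5)^2=4, (7-7)^2=0
sum(d^2) = 58.
Step 3: rho = 1 - 6*58 / (8*(8^2 - 1)) = 1 - 348/504 = 0.309524.
Step 4: Under H0, t = rho * sqrt((n-2)/(1-rho^2)) = 0.7973 ~ t(6).
Step 5: Two-sided p-value from the t-distribution with 6 df = 0.455645.
Step 6: alpha = 0.05. fail to reject H0.

rho = 0.3095, p = 0.455645, fail to reject H0 at alpha = 0.05.


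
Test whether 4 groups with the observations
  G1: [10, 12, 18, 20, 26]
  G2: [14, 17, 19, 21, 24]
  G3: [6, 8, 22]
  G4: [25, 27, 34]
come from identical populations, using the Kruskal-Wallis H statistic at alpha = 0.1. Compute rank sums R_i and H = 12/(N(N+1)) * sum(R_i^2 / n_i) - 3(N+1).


Step 1: Combine all N = 16 observations and assign midranks.
sorted (value, group, rank): (6,G3,1), (8,G3,2), (10,G1,3), (12,G1,4), (14,G2,5), (17,G2,6), (18,G1,7), (19,G2,8), (20,G1,9), (21,G2,10), (22,G3,11), (24,G2,12), (25,G4,13), (26,G1,14), (27,G4,15), (34,G4,16)
Step 2: Sum ranks within each group.
R_1 = 37 (n_1 = 5)
R_2 = 41 (n_2 = 5)
R_3 = 14 (n_3 = 3)
R_4 = 44 (n_4 = 3)
Step 3: H = 12/(N(N+1)) * sum(R_i^2/n_i) - 3(N+1)
     = 12/(16*17) * (37^2/5 + 41^2/5 + 14^2/3 + 44^2/3) - 3*17
     = 0.044118 * 1320.67 - 51
     = 7.264706.
Step 4: No ties, so H is used without correction.
Step 5: Under H0, H ~ chi^2(3); p-value = 0.063923.
Step 6: alpha = 0.1. reject H0.

H = 7.2647, df = 3, p = 0.063923, reject H0.


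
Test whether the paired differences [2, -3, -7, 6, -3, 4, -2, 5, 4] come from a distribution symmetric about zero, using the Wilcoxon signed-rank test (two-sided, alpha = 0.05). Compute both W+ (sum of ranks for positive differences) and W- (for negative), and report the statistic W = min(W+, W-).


Step 1: Drop any zero differences (none here) and take |d_i|.
|d| = [2, 3, 7, 6, 3, 4, 2, 5, 4]
Step 2: Midrank |d_i| (ties get averaged ranks).
ranks: |2|->1.5, |3|->3.5, |7|->9, |6|->8, |3|->3.5, |4|->5.5, |2|->1.5, |5|->7, |4|->5.5
Step 3: Attach original signs; sum ranks with positive sign and with negative sign.
W+ = 1.5 + 8 + 5.5 + 7 + 5.5 = 27.5
W- = 3.5 + 9 + 3.5 + 1.5 = 17.5
(Check: W+ + W- = 45 should equal n(n+1)/2 = 45.)
Step 4: Test statistic W = min(W+, W-) = 17.5.
Step 5: Ties in |d|, so use the tie-corrected normal approximation.
        E[W] = n(n+1)/4 = 9*10/4 = 22.5.
        Tie groups: |d|=2 (t=2), |d|=3 (t=2), |d|=4 (t=2); sum(t^3 - t) = 18.
        Var[W] = n(n+1)(2n+1)/24 - sum(t^3-t)/48 = 1710/24 - 18/48 = 70.875.
        z = (W - E[W]) / sqrt(Var[W]) = (17.5 - 22.5) / 8.4187 = -0.5939.
        Two-sided p = 2*Phi(z) = 0.552570.
Step 6: alpha = 0.05. fail to reject H0.

W+ = 27.5, W- = 17.5, W = min = 17.5, p = 0.552570, fail to reject H0.


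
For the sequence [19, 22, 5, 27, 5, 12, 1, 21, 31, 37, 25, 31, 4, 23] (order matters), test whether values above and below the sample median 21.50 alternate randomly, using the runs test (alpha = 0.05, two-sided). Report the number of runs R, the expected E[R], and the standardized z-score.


Step 1: Compute median = 21.50; label A = above, B = below.
Labels in order: BABABBBBAAAABA  (n_A = 7, n_B = 7)
Step 2: Count runs R = 8.
Step 3: Under H0 (random ordering), E[R] = 2*n_A*n_B/(n_A+n_B) + 1 = 2*7*7/14 + 1 = 8.0000.
        Var[R] = 2*n_A*n_B*(2*n_A*n_B - n_A - n_B) / ((n_A+n_B)^2 * (n_A+n_B-1)) = 8232/2548 = 3.2308.
        SD[R] = 1.7974.
Step 4: R = E[R], so z = 0 with no continuity correction.
Step 5: Two-sided p-value via normal approximation = 2*(1 - Phi(|z|)) = 1.000000.
Step 6: alpha = 0.05. fail to reject H0.

R = 8, z = 0.0000, p = 1.000000, fail to reject H0.


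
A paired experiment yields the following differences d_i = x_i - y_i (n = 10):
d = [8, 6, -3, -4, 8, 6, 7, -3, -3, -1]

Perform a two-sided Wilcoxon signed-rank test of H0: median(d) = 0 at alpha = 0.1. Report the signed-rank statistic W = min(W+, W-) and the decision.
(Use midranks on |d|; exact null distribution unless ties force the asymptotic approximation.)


Step 1: Drop any zero differences (none here) and take |d_i|.
|d| = [8, 6, 3, 4, 8, 6, 7, 3, 3, 1]
Step 2: Midrank |d_i| (ties get averaged ranks).
ranks: |8|->9.5, |6|->6.5, |3|->3, |4|->5, |8|->9.5, |6|->6.5, |7|->8, |3|->3, |3|->3, |1|->1
Step 3: Attach original signs; sum ranks with positive sign and with negative sign.
W+ = 9.5 + 6.5 + 9.5 + 6.5 + 8 = 40
W- = 3 + 5 + 3 + 3 + 1 = 15
(Check: W+ + W- = 55 should equal n(n+1)/2 = 55.)
Step 4: Test statistic W = min(W+, W-) = 15.
Step 5: Ties in |d|, so use the tie-corrected normal approximation.
        E[W] = n(n+1)/4 = 10*11/4 = 27.5.
        Tie groups: |d|=3 (t=3), |d|=6 (t=2), |d|=8 (t=2); sum(t^3 - t) = 36.
        Var[W] = n(n+1)(2n+1)/24 - sum(t^3-t)/48 = 2310/24 - 36/48 = 95.5.
        z = (W - E[W]) / sqrt(Var[W]) = (15 - 27.5) / 9.7724 = -1.2791.
        Two-sided p = 2*Phi(z) = 0.200858.
Step 6: alpha = 0.1. fail to reject H0.

W+ = 40, W- = 15, W = min = 15, p = 0.200858, fail to reject H0.


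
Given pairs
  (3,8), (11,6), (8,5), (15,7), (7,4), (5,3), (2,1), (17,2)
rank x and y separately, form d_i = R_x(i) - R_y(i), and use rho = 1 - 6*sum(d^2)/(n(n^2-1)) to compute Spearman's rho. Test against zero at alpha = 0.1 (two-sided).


Step 1: Rank x and y separately (midranks; no ties here).
rank(x): 3->2, 11->6, 8->5, 15->7, 7->4, 5->3, 2->1, 17->8
rank(y): 8->8, 6->6, 5->5, 7->7, 4->4, 3->3, 1->1, 2->2
Step 2: d_i = R_x(i) - R_y(i); compute d_i^2.
  (2-8)^2=36, (6-6)^2=0, (5-5)^2=0, (7-7)^2=0, (4-4)^2=0, (3-3)^2=0, (1-1)^2=0, (8-2)^2=36
sum(d^2) = 72.
Step 3: rho = 1 - 6*72 / (8*(8^2 - 1)) = 1 - 432/504 = 0.142857.
Step 4: Under H0, t = rho * sqrt((n-2)/(1-rho^2)) = 0.3536 ~ t(6).
Step 5: Two-sided p-value from the t-distribution with 6 df = 0.735765.
Step 6: alpha = 0.1. fail to reject H0.

rho = 0.1429, p = 0.735765, fail to reject H0 at alpha = 0.1.


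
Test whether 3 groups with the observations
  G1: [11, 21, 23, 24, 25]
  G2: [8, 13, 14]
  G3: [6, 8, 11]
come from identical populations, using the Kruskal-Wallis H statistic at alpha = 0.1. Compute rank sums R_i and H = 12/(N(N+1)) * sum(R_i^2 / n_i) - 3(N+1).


Step 1: Combine all N = 11 observations and assign midranks.
sorted (value, group, rank): (6,G3,1), (8,G2,2.5), (8,G3,2.5), (11,G1,4.5), (11,G3,4.5), (13,G2,6), (14,G2,7), (21,G1,8), (23,G1,9), (24,G1,10), (25,G1,11)
Step 2: Sum ranks within each group.
R_1 = 42.5 (n_1 = 5)
R_2 = 15.5 (n_2 = 3)
R_3 = 8 (n_3 = 3)
Step 3: H = 12/(N(N+1)) * sum(R_i^2/n_i) - 3(N+1)
     = 12/(11*12) * (42.5^2/5 + 15.5^2/3 + 8^2/3) - 3*12
     = 0.090909 * 462.667 - 36
     = 6.060606.
Step 4: Ties present; correction factor C = 1 - 12/(11^3 - 11) = 0.990909. Corrected H = 6.060606 / 0.990909 = 6.116208.
Step 5: Under H0, H ~ chi^2(2); p-value = 0.046977.
Step 6: alpha = 0.1. reject H0.

H = 6.1162, df = 2, p = 0.046977, reject H0.


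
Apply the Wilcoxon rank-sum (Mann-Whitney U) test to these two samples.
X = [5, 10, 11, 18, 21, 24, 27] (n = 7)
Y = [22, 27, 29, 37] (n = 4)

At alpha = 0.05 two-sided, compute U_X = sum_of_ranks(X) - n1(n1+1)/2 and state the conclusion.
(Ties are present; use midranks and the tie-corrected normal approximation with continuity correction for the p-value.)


Step 1: Combine and sort all 11 observations; assign midranks.
sorted (value, group): (5,X), (10,X), (11,X), (18,X), (21,X), (22,Y), (24,X), (27,X), (27,Y), (29,Y), (37,Y)
ranks: 5->1, 10->2, 11->3, 18->4, 21->5, 22->6, 24->7, 27->8.5, 27->8.5, 29->10, 37->11
Step 2: Rank sum for X: R1 = 1 + 2 + 3 + 4 + 5 + 7 + 8.5 = 30.5.
Step 3: U_X = R1 - n1(n1+1)/2 = 30.5 - 7*8/2 = 30.5 - 28 = 2.5.
       U_Y = n1*n2 - U_X = 28 - 2.5 = 25.5.
Step 4: Ties are present, so use the tie-corrected normal approximation (with continuity correction) for the p-value.
Step 5: p-value = 0.037202; compare to alpha = 0.05. reject H0.

U_X = 2.5, p = 0.037202, reject H0 at alpha = 0.05.


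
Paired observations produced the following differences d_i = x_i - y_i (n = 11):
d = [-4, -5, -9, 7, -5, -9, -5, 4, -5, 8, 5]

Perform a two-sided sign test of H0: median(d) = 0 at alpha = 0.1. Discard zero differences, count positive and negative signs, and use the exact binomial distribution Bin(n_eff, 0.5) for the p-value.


Step 1: Discard zero differences. Original n = 11; n_eff = number of nonzero differences = 11.
Nonzero differences (with sign): -4, -5, -9, +7, -5, -9, -5, +4, -5, +8, +5
Step 2: Count signs: positive = 4, negative = 7.
Step 3: Under H0: P(positive) = 0.5, so the number of positives S ~ Bin(11, 0.5).
Step 4: Two-sided exact p-value = sum of Bin(11,0.5) probabilities at or below the observed probability = 0.548828.
Step 5: alpha = 0.1. fail to reject H0.

n_eff = 11, pos = 4, neg = 7, p = 0.548828, fail to reject H0.


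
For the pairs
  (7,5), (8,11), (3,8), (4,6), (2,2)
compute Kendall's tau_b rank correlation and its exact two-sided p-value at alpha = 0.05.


Step 1: Enumerate the 10 unordered pairs (i,j) with i<j and classify each by sign(x_j-x_i) * sign(y_j-y_i).
  (1,2):dx=+1,dy=+6->C; (1,3):dx=-4,dy=+3->D; (1,4):dx=-3,dy=+1->D; (1,5):dx=-5,dy=-3->C
  (2,3):dx=-5,dy=-3->C; (2,4):dx=-4,dy=-5->C; (2,5):dx=-6,dy=-9->C; (3,4):dx=+1,dy=-2->D
  (3,5):dx=-1,dy=-6->C; (4,5):dx=-2,dy=-4->C
Step 2: C = 7, D = 3, total pairs = 10.
Step 3: tau = (C - D)/(n(n-1)/2) = (7 - 3)/10 = 0.400000.
Step 4: Exact two-sided p-value (enumerate n! = 120 permutations of y under H0): p = 0.483333.
Step 5: alpha = 0.05. fail to reject H0.

tau_b = 0.4000 (C=7, D=3), p = 0.483333, fail to reject H0.


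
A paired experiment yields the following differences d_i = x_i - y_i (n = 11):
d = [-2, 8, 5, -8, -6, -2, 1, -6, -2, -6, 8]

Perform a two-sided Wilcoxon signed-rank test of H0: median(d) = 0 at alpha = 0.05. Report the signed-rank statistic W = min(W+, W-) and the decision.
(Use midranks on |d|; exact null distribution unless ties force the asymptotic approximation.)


Step 1: Drop any zero differences (none here) and take |d_i|.
|d| = [2, 8, 5, 8, 6, 2, 1, 6, 2, 6, 8]
Step 2: Midrank |d_i| (ties get averaged ranks).
ranks: |2|->3, |8|->10, |5|->5, |8|->10, |6|->7, |2|->3, |1|->1, |6|->7, |2|->3, |6|->7, |8|->10
Step 3: Attach original signs; sum ranks with positive sign and with negative sign.
W+ = 10 + 5 + 1 + 10 = 26
W- = 3 + 10 + 7 + 3 + 7 + 3 + 7 = 40
(Check: W+ + W- = 66 should equal n(n+1)/2 = 66.)
Step 4: Test statistic W = min(W+, W-) = 26.
Step 5: Ties in |d|, so use the tie-corrected normal approximation.
        E[W] = n(n+1)/4 = 11*12/4 = 33.
        Tie groups: |d|=2 (t=3), |d|=6 (t=3), |d|=8 (t=3); sum(t^3 - t) = 72.
        Var[W] = n(n+1)(2n+1)/24 - sum(t^3-t)/48 = 3036/24 - 72/48 = 125.
        z = (W - E[W]) / sqrt(Var[W]) = (26 - 33) / 11.1803 = -0.6261.
        Two-sided p = 2*Phi(z) = 0.531250.
Step 6: alpha = 0.05. fail to reject H0.

W+ = 26, W- = 40, W = min = 26, p = 0.531250, fail to reject H0.


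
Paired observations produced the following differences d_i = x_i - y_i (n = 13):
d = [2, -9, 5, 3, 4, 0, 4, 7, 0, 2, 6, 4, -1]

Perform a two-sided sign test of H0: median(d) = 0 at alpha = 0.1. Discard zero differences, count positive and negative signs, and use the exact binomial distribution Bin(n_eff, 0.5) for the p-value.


Step 1: Discard zero differences. Original n = 13; n_eff = number of nonzero differences = 11.
Nonzero differences (with sign): +2, -9, +5, +3, +4, +4, +7, +2, +6, +4, -1
Step 2: Count signs: positive = 9, negative = 2.
Step 3: Under H0: P(positive) = 0.5, so the number of positives S ~ Bin(11, 0.5).
Step 4: Two-sided exact p-value = sum of Bin(11,0.5) probabilities at or below the observed probability = 0.065430.
Step 5: alpha = 0.1. reject H0.

n_eff = 11, pos = 9, neg = 2, p = 0.065430, reject H0.
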